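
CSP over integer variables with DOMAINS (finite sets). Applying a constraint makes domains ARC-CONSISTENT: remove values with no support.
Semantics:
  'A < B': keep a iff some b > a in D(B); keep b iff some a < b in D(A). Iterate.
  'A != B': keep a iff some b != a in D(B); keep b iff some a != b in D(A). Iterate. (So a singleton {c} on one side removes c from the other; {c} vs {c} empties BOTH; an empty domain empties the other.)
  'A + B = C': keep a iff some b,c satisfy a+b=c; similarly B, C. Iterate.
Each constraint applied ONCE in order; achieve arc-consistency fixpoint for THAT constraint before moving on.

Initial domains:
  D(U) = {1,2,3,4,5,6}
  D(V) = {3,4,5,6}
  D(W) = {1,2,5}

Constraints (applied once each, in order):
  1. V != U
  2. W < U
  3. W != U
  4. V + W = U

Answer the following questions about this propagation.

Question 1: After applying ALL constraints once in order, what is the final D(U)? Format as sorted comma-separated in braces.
Constraint 1 (V != U) on D(V)={3,4,5,6} D(U)={1,2,3,4,5,6}: no change
Constraint 2 (W < U) on D(W)={1,2,5} D(U)={1,2,3,4,5,6}: U {1,2,3,4,5,6}->{2,3,4,5,6}
Constraint 3 (W != U) on D(W)={1,2,5} D(U)={2,3,4,5,6}: no change
Constraint 4 (V + W = U) on D(V)={3,4,5,6} D(W)={1,2,5} D(U)={2,3,4,5,6}: V {3,4,5,6}->{3,4,5}; W {1,2,5}->{1,2}; U {2,3,4,5,6}->{4,5,6}
So after all 4 constraints: D(U) = {4,5,6}

Answer: {4,5,6}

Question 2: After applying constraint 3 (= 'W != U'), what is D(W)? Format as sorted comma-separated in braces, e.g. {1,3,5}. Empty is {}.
Constraint 1 (V != U) on D(V)={3,4,5,6} D(U)={1,2,3,4,5,6}: no change
Constraint 2 (W < U) on D(W)={1,2,5} D(U)={1,2,3,4,5,6}: U {1,2,3,4,5,6}->{2,3,4,5,6}
Constraint 3 (W != U) on D(W)={1,2,5} D(U)={2,3,4,5,6}: no change
So after constraint 3: D(W) = {1,2,5}

Answer: {1,2,5}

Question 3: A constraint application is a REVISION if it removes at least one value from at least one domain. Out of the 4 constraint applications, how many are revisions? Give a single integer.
Answer: 2

Derivation:
Constraint 1 (V != U) on D(V)={3,4,5,6} D(U)={1,2,3,4,5,6}: no change => not a revision
Constraint 2 (W < U) on D(W)={1,2,5} D(U)={1,2,3,4,5,6}: U {1,2,3,4,5,6}->{2,3,4,5,6} => REVISION
Constraint 3 (W != U) on D(W)={1,2,5} D(U)={2,3,4,5,6}: no change => not a revision
Constraint 4 (V + W = U) on D(V)={3,4,5,6} D(W)={1,2,5} D(U)={2,3,4,5,6}: V {3,4,5,6}->{3,4,5}; W {1,2,5}->{1,2}; U {2,3,4,5,6}->{4,5,6} => REVISION
Total revisions = 2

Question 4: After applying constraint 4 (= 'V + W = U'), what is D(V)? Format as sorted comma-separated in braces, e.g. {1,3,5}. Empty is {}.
Answer: {3,4,5}

Derivation:
Constraint 1 (V != U) on D(V)={3,4,5,6} D(U)={1,2,3,4,5,6}: no change
Constraint 2 (W < U) on D(W)={1,2,5} D(U)={1,2,3,4,5,6}: U {1,2,3,4,5,6}->{2,3,4,5,6}
Constraint 3 (W != U) on D(W)={1,2,5} D(U)={2,3,4,5,6}: no change
Constraint 4 (V + W = U) on D(V)={3,4,5,6} D(W)={1,2,5} D(U)={2,3,4,5,6}: V {3,4,5,6}->{3,4,5}; W {1,2,5}->{1,2}; U {2,3,4,5,6}->{4,5,6}
So after constraint 4: D(V) = {3,4,5}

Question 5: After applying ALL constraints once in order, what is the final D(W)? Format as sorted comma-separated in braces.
Answer: {1,2}

Derivation:
Constraint 1 (V != U) on D(V)={3,4,5,6} D(U)={1,2,3,4,5,6}: no change
Constraint 2 (W < U) on D(W)={1,2,5} D(U)={1,2,3,4,5,6}: U {1,2,3,4,5,6}->{2,3,4,5,6}
Constraint 3 (W != U) on D(W)={1,2,5} D(U)={2,3,4,5,6}: no change
Constraint 4 (V + W = U) on D(V)={3,4,5,6} D(W)={1,2,5} D(U)={2,3,4,5,6}: V {3,4,5,6}->{3,4,5}; W {1,2,5}->{1,2}; U {2,3,4,5,6}->{4,5,6}
So after all 4 constraints: D(W) = {1,2}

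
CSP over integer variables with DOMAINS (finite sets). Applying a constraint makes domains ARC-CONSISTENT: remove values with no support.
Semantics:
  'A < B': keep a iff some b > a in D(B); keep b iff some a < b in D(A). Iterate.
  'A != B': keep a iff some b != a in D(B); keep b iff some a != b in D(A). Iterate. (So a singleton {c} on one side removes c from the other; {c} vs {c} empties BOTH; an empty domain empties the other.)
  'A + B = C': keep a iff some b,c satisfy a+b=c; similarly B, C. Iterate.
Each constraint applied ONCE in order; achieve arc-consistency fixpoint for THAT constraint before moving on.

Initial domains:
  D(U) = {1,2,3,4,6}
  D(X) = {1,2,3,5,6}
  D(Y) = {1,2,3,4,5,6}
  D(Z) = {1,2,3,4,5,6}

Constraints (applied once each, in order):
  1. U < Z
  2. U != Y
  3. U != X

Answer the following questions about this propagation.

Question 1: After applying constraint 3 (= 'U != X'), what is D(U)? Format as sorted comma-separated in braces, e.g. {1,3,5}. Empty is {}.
Answer: {1,2,3,4}

Derivation:
Constraint 1 (U < Z) on D(U)={1,2,3,4,6} D(Z)={1,2,3,4,5,6}: U {1,2,3,4,6}->{1,2,3,4}; Z {1,2,3,4,5,6}->{2,3,4,5,6}
Constraint 2 (U != Y) on D(U)={1,2,3,4} D(Y)={1,2,3,4,5,6}: no change
Constraint 3 (U != X) on D(U)={1,2,3,4} D(X)={1,2,3,5,6}: no change
So after constraint 3: D(U) = {1,2,3,4}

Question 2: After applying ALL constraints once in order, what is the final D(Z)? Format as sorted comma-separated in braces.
Answer: {2,3,4,5,6}

Derivation:
Constraint 1 (U < Z) on D(U)={1,2,3,4,6} D(Z)={1,2,3,4,5,6}: U {1,2,3,4,6}->{1,2,3,4}; Z {1,2,3,4,5,6}->{2,3,4,5,6}
Constraint 2 (U != Y) on D(U)={1,2,3,4} D(Y)={1,2,3,4,5,6}: no change
Constraint 3 (U != X) on D(U)={1,2,3,4} D(X)={1,2,3,5,6}: no change
So after all 3 constraints: D(Z) = {2,3,4,5,6}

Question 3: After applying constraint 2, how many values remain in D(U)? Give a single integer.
Answer: 4

Derivation:
Constraint 1 (U < Z) on D(U)={1,2,3,4,6} D(Z)={1,2,3,4,5,6}: U {1,2,3,4,6}->{1,2,3,4}; Z {1,2,3,4,5,6}->{2,3,4,5,6}
Constraint 2 (U != Y) on D(U)={1,2,3,4} D(Y)={1,2,3,4,5,6}: no change
So after constraint 2: D(U)={1,2,3,4}, size = 4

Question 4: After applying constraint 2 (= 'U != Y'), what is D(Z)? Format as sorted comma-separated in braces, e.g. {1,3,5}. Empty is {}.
Answer: {2,3,4,5,6}

Derivation:
Constraint 1 (U < Z) on D(U)={1,2,3,4,6} D(Z)={1,2,3,4,5,6}: U {1,2,3,4,6}->{1,2,3,4}; Z {1,2,3,4,5,6}->{2,3,4,5,6}
Constraint 2 (U != Y) on D(U)={1,2,3,4} D(Y)={1,2,3,4,5,6}: no change
So after constraint 2: D(Z) = {2,3,4,5,6}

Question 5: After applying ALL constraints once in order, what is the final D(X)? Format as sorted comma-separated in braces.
Answer: {1,2,3,5,6}

Derivation:
Constraint 1 (U < Z) on D(U)={1,2,3,4,6} D(Z)={1,2,3,4,5,6}: U {1,2,3,4,6}->{1,2,3,4}; Z {1,2,3,4,5,6}->{2,3,4,5,6}
Constraint 2 (U != Y) on D(U)={1,2,3,4} D(Y)={1,2,3,4,5,6}: no change
Constraint 3 (U != X) on D(U)={1,2,3,4} D(X)={1,2,3,5,6}: no change
So after all 3 constraints: D(X) = {1,2,3,5,6}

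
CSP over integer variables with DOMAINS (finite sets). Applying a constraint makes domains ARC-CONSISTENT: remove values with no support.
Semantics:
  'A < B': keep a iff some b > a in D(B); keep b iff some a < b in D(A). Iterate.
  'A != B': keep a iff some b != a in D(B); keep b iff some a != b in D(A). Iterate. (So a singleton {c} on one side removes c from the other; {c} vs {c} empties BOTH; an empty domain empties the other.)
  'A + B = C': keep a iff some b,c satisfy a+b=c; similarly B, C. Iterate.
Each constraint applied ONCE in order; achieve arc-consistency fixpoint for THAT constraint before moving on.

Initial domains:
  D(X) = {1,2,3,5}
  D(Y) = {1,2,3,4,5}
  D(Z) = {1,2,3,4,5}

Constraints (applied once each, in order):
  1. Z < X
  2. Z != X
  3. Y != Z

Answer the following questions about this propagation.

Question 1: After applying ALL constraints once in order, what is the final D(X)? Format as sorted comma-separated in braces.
Answer: {2,3,5}

Derivation:
Constraint 1 (Z < X) on D(Z)={1,2,3,4,5} D(X)={1,2,3,5}: Z {1,2,3,4,5}->{1,2,3,4}; X {1,2,3,5}->{2,3,5}
Constraint 2 (Z != X) on D(Z)={1,2,3,4} D(X)={2,3,5}: no change
Constraint 3 (Y != Z) on D(Y)={1,2,3,4,5} D(Z)={1,2,3,4}: no change
So after all 3 constraints: D(X) = {2,3,5}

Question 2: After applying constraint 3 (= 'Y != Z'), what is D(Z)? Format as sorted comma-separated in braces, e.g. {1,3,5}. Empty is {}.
Answer: {1,2,3,4}

Derivation:
Constraint 1 (Z < X) on D(Z)={1,2,3,4,5} D(X)={1,2,3,5}: Z {1,2,3,4,5}->{1,2,3,4}; X {1,2,3,5}->{2,3,5}
Constraint 2 (Z != X) on D(Z)={1,2,3,4} D(X)={2,3,5}: no change
Constraint 3 (Y != Z) on D(Y)={1,2,3,4,5} D(Z)={1,2,3,4}: no change
So after constraint 3: D(Z) = {1,2,3,4}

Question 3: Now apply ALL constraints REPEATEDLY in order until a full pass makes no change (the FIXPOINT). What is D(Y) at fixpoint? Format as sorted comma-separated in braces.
pass 0 (initial): D(Y)={1,2,3,4,5}
pass 1: X {1,2,3,5}->{2,3,5}; Z {1,2,3,4,5}->{1,2,3,4}
pass 2: no change
Fixpoint after 2 passes: D(Y) = {1,2,3,4,5}

Answer: {1,2,3,4,5}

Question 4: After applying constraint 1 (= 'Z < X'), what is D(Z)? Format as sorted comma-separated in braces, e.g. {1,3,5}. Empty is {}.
Answer: {1,2,3,4}

Derivation:
Constraint 1 (Z < X) on D(Z)={1,2,3,4,5} D(X)={1,2,3,5}: Z {1,2,3,4,5}->{1,2,3,4}; X {1,2,3,5}->{2,3,5}
So after constraint 1: D(Z) = {1,2,3,4}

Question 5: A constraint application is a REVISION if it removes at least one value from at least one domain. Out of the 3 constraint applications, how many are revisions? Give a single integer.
Answer: 1

Derivation:
Constraint 1 (Z < X) on D(Z)={1,2,3,4,5} D(X)={1,2,3,5}: Z {1,2,3,4,5}->{1,2,3,4}; X {1,2,3,5}->{2,3,5} => REVISION
Constraint 2 (Z != X) on D(Z)={1,2,3,4} D(X)={2,3,5}: no change => not a revision
Constraint 3 (Y != Z) on D(Y)={1,2,3,4,5} D(Z)={1,2,3,4}: no change => not a revision
Total revisions = 1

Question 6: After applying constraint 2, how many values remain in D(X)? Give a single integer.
Answer: 3

Derivation:
Constraint 1 (Z < X) on D(Z)={1,2,3,4,5} D(X)={1,2,3,5}: Z {1,2,3,4,5}->{1,2,3,4}; X {1,2,3,5}->{2,3,5}
Constraint 2 (Z != X) on D(Z)={1,2,3,4} D(X)={2,3,5}: no change
So after constraint 2: D(X)={2,3,5}, size = 3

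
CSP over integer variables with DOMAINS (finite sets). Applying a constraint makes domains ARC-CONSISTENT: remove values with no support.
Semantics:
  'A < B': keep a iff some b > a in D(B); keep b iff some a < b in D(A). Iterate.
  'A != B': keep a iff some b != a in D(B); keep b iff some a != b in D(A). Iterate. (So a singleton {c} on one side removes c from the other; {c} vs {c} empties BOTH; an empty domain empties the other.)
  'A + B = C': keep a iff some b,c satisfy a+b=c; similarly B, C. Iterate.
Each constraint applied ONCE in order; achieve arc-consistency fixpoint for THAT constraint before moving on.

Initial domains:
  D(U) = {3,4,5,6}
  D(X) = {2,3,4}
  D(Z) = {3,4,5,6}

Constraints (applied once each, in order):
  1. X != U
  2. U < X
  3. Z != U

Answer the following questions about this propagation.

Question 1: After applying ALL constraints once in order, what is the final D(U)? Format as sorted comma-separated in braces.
Constraint 1 (X != U) on D(X)={2,3,4} D(U)={3,4,5,6}: no change
Constraint 2 (U < X) on D(U)={3,4,5,6} D(X)={2,3,4}: U {3,4,5,6}->{3}; X {2,3,4}->{4}
Constraint 3 (Z != U) on D(Z)={3,4,5,6} D(U)={3}: Z {3,4,5,6}->{4,5,6}
So after all 3 constraints: D(U) = {3}

Answer: {3}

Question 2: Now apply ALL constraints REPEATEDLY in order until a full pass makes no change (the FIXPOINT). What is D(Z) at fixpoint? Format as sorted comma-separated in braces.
pass 0 (initial): D(Z)={3,4,5,6}
pass 1: U {3,4,5,6}->{3}; X {2,3,4}->{4}; Z {3,4,5,6}->{4,5,6}
pass 2: no change
Fixpoint after 2 passes: D(Z) = {4,5,6}

Answer: {4,5,6}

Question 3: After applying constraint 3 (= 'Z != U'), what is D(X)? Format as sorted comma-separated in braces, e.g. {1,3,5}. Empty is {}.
Constraint 1 (X != U) on D(X)={2,3,4} D(U)={3,4,5,6}: no change
Constraint 2 (U < X) on D(U)={3,4,5,6} D(X)={2,3,4}: U {3,4,5,6}->{3}; X {2,3,4}->{4}
Constraint 3 (Z != U) on D(Z)={3,4,5,6} D(U)={3}: Z {3,4,5,6}->{4,5,6}
So after constraint 3: D(X) = {4}

Answer: {4}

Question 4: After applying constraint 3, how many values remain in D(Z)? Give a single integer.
Answer: 3

Derivation:
Constraint 1 (X != U) on D(X)={2,3,4} D(U)={3,4,5,6}: no change
Constraint 2 (U < X) on D(U)={3,4,5,6} D(X)={2,3,4}: U {3,4,5,6}->{3}; X {2,3,4}->{4}
Constraint 3 (Z != U) on D(Z)={3,4,5,6} D(U)={3}: Z {3,4,5,6}->{4,5,6}
So after constraint 3: D(Z)={4,5,6}, size = 3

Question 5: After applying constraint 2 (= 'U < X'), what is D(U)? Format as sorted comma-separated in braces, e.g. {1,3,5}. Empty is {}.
Answer: {3}

Derivation:
Constraint 1 (X != U) on D(X)={2,3,4} D(U)={3,4,5,6}: no change
Constraint 2 (U < X) on D(U)={3,4,5,6} D(X)={2,3,4}: U {3,4,5,6}->{3}; X {2,3,4}->{4}
So after constraint 2: D(U) = {3}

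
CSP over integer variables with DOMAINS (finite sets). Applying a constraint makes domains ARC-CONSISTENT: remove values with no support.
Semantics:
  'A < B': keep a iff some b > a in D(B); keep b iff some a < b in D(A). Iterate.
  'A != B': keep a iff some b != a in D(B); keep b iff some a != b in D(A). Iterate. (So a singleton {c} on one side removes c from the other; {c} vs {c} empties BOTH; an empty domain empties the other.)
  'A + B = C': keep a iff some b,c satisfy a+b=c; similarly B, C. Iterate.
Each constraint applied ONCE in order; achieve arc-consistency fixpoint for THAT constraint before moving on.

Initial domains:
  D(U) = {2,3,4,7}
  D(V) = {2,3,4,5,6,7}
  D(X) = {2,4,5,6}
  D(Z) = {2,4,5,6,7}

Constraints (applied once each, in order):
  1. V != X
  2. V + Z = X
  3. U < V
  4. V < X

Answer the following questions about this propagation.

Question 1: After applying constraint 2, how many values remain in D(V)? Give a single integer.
Answer: 3

Derivation:
Constraint 1 (V != X) on D(V)={2,3,4,5,6,7} D(X)={2,4,5,6}: no change
Constraint 2 (V + Z = X) on D(V)={2,3,4,5,6,7} D(Z)={2,4,5,6,7} D(X)={2,4,5,6}: V {2,3,4,5,6,7}->{2,3,4}; Z {2,4,5,6,7}->{2,4}; X {2,4,5,6}->{4,5,6}
So after constraint 2: D(V)={2,3,4}, size = 3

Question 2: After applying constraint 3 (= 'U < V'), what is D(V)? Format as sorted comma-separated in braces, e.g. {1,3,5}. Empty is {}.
Constraint 1 (V != X) on D(V)={2,3,4,5,6,7} D(X)={2,4,5,6}: no change
Constraint 2 (V + Z = X) on D(V)={2,3,4,5,6,7} D(Z)={2,4,5,6,7} D(X)={2,4,5,6}: V {2,3,4,5,6,7}->{2,3,4}; Z {2,4,5,6,7}->{2,4}; X {2,4,5,6}->{4,5,6}
Constraint 3 (U < V) on D(U)={2,3,4,7} D(V)={2,3,4}: U {2,3,4,7}->{2,3}; V {2,3,4}->{3,4}
So after constraint 3: D(V) = {3,4}

Answer: {3,4}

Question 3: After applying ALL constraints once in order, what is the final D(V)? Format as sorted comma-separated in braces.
Constraint 1 (V != X) on D(V)={2,3,4,5,6,7} D(X)={2,4,5,6}: no change
Constraint 2 (V + Z = X) on D(V)={2,3,4,5,6,7} D(Z)={2,4,5,6,7} D(X)={2,4,5,6}: V {2,3,4,5,6,7}->{2,3,4}; Z {2,4,5,6,7}->{2,4}; X {2,4,5,6}->{4,5,6}
Constraint 3 (U < V) on D(U)={2,3,4,7} D(V)={2,3,4}: U {2,3,4,7}->{2,3}; V {2,3,4}->{3,4}
Constraint 4 (V < X) on D(V)={3,4} D(X)={4,5,6}: no change
So after all 4 constraints: D(V) = {3,4}

Answer: {3,4}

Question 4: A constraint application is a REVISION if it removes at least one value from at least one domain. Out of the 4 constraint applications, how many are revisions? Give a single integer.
Answer: 2

Derivation:
Constraint 1 (V != X) on D(V)={2,3,4,5,6,7} D(X)={2,4,5,6}: no change => not a revision
Constraint 2 (V + Z = X) on D(V)={2,3,4,5,6,7} D(Z)={2,4,5,6,7} D(X)={2,4,5,6}: V {2,3,4,5,6,7}->{2,3,4}; Z {2,4,5,6,7}->{2,4}; X {2,4,5,6}->{4,5,6} => REVISION
Constraint 3 (U < V) on D(U)={2,3,4,7} D(V)={2,3,4}: U {2,3,4,7}->{2,3}; V {2,3,4}->{3,4} => REVISION
Constraint 4 (V < X) on D(V)={3,4} D(X)={4,5,6}: no change => not a revision
Total revisions = 2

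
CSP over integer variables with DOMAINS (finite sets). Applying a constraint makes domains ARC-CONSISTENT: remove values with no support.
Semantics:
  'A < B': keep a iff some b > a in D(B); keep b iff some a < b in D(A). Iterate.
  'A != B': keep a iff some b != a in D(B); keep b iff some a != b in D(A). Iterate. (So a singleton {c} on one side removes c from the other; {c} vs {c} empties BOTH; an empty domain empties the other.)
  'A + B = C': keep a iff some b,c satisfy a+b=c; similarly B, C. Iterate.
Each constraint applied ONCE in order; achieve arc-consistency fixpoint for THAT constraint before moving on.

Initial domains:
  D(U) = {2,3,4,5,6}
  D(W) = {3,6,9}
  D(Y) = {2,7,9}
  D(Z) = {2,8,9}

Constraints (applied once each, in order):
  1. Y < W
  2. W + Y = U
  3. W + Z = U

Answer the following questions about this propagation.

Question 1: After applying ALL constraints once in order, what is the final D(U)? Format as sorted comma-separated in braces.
Answer: {5}

Derivation:
Constraint 1 (Y < W) on D(Y)={2,7,9} D(W)={3,6,9}: Y {2,7,9}->{2,7}
Constraint 2 (W + Y = U) on D(W)={3,6,9} D(Y)={2,7} D(U)={2,3,4,5,6}: W {3,6,9}->{3}; Y {2,7}->{2}; U {2,3,4,5,6}->{5}
Constraint 3 (W + Z = U) on D(W)={3} D(Z)={2,8,9} D(U)={5}: Z {2,8,9}->{2}
So after all 3 constraints: D(U) = {5}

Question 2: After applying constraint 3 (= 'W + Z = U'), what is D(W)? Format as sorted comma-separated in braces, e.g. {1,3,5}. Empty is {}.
Constraint 1 (Y < W) on D(Y)={2,7,9} D(W)={3,6,9}: Y {2,7,9}->{2,7}
Constraint 2 (W + Y = U) on D(W)={3,6,9} D(Y)={2,7} D(U)={2,3,4,5,6}: W {3,6,9}->{3}; Y {2,7}->{2}; U {2,3,4,5,6}->{5}
Constraint 3 (W + Z = U) on D(W)={3} D(Z)={2,8,9} D(U)={5}: Z {2,8,9}->{2}
So after constraint 3: D(W) = {3}

Answer: {3}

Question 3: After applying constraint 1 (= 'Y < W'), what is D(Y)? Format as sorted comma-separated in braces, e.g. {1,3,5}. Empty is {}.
Constraint 1 (Y < W) on D(Y)={2,7,9} D(W)={3,6,9}: Y {2,7,9}->{2,7}
So after constraint 1: D(Y) = {2,7}

Answer: {2,7}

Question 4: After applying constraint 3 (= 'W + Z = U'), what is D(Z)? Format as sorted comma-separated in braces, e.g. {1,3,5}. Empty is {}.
Answer: {2}

Derivation:
Constraint 1 (Y < W) on D(Y)={2,7,9} D(W)={3,6,9}: Y {2,7,9}->{2,7}
Constraint 2 (W + Y = U) on D(W)={3,6,9} D(Y)={2,7} D(U)={2,3,4,5,6}: W {3,6,9}->{3}; Y {2,7}->{2}; U {2,3,4,5,6}->{5}
Constraint 3 (W + Z = U) on D(W)={3} D(Z)={2,8,9} D(U)={5}: Z {2,8,9}->{2}
So after constraint 3: D(Z) = {2}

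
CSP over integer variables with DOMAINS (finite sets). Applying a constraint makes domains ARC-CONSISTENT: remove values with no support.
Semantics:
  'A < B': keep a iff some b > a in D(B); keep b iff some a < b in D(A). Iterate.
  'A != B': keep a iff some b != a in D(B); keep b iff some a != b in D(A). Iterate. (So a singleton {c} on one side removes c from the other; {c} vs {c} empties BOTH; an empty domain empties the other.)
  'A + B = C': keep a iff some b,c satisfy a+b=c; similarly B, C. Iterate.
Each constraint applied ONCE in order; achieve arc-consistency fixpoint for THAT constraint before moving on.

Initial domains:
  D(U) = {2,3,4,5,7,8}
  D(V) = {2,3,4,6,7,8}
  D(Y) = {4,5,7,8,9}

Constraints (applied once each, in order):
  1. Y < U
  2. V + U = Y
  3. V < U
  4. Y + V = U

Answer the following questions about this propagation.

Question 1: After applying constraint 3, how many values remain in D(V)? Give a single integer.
Answer: 1

Derivation:
Constraint 1 (Y < U) on D(Y)={4,5,7,8,9} D(U)={2,3,4,5,7,8}: Y {4,5,7,8,9}->{4,5,7}; U {2,3,4,5,7,8}->{5,7,8}
Constraint 2 (V + U = Y) on D(V)={2,3,4,6,7,8} D(U)={5,7,8} D(Y)={4,5,7}: V {2,3,4,6,7,8}->{2}; U {5,7,8}->{5}; Y {4,5,7}->{7}
Constraint 3 (V < U) on D(V)={2} D(U)={5}: no change
So after constraint 3: D(V)={2}, size = 1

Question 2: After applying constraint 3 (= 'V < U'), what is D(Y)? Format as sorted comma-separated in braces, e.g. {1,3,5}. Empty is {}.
Answer: {7}

Derivation:
Constraint 1 (Y < U) on D(Y)={4,5,7,8,9} D(U)={2,3,4,5,7,8}: Y {4,5,7,8,9}->{4,5,7}; U {2,3,4,5,7,8}->{5,7,8}
Constraint 2 (V + U = Y) on D(V)={2,3,4,6,7,8} D(U)={5,7,8} D(Y)={4,5,7}: V {2,3,4,6,7,8}->{2}; U {5,7,8}->{5}; Y {4,5,7}->{7}
Constraint 3 (V < U) on D(V)={2} D(U)={5}: no change
So after constraint 3: D(Y) = {7}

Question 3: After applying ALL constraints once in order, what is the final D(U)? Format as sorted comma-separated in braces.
Answer: {}

Derivation:
Constraint 1 (Y < U) on D(Y)={4,5,7,8,9} D(U)={2,3,4,5,7,8}: Y {4,5,7,8,9}->{4,5,7}; U {2,3,4,5,7,8}->{5,7,8}
Constraint 2 (V + U = Y) on D(V)={2,3,4,6,7,8} D(U)={5,7,8} D(Y)={4,5,7}: V {2,3,4,6,7,8}->{2}; U {5,7,8}->{5}; Y {4,5,7}->{7}
Constraint 3 (V < U) on D(V)={2} D(U)={5}: no change
Constraint 4 (Y + V = U) on D(Y)={7} D(V)={2} D(U)={5}: Y {7}->{}; V {2}->{}; U {5}->{}
So after all 4 constraints: D(U) = {}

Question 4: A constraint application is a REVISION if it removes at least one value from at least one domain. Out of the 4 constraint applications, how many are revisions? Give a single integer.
Answer: 3

Derivation:
Constraint 1 (Y < U) on D(Y)={4,5,7,8,9} D(U)={2,3,4,5,7,8}: Y {4,5,7,8,9}->{4,5,7}; U {2,3,4,5,7,8}->{5,7,8} => REVISION
Constraint 2 (V + U = Y) on D(V)={2,3,4,6,7,8} D(U)={5,7,8} D(Y)={4,5,7}: V {2,3,4,6,7,8}->{2}; U {5,7,8}->{5}; Y {4,5,7}->{7} => REVISION
Constraint 3 (V < U) on D(V)={2} D(U)={5}: no change => not a revision
Constraint 4 (Y + V = U) on D(Y)={7} D(V)={2} D(U)={5}: Y {7}->{}; V {2}->{}; U {5}->{} => REVISION
Total revisions = 3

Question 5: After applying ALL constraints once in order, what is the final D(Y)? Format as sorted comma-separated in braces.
Constraint 1 (Y < U) on D(Y)={4,5,7,8,9} D(U)={2,3,4,5,7,8}: Y {4,5,7,8,9}->{4,5,7}; U {2,3,4,5,7,8}->{5,7,8}
Constraint 2 (V + U = Y) on D(V)={2,3,4,6,7,8} D(U)={5,7,8} D(Y)={4,5,7}: V {2,3,4,6,7,8}->{2}; U {5,7,8}->{5}; Y {4,5,7}->{7}
Constraint 3 (V < U) on D(V)={2} D(U)={5}: no change
Constraint 4 (Y + V = U) on D(Y)={7} D(V)={2} D(U)={5}: Y {7}->{}; V {2}->{}; U {5}->{}
So after all 4 constraints: D(Y) = {}

Answer: {}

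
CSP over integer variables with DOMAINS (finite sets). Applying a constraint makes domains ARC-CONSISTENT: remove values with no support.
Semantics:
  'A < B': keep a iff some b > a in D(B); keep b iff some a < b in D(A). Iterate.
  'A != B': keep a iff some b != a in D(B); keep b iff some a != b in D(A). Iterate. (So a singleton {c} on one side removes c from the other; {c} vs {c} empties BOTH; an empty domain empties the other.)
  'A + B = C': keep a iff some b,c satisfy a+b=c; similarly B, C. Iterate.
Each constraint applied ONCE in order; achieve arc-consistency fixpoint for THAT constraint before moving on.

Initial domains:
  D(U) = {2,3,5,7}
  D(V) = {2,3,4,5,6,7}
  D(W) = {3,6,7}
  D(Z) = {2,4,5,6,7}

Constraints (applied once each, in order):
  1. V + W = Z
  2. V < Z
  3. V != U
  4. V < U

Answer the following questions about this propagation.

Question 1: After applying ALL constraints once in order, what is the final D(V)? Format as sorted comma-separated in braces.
Constraint 1 (V + W = Z) on D(V)={2,3,4,5,6,7} D(W)={3,6,7} D(Z)={2,4,5,6,7}: V {2,3,4,5,6,7}->{2,3,4}; W {3,6,7}->{3}; Z {2,4,5,6,7}->{5,6,7}
Constraint 2 (V < Z) on D(V)={2,3,4} D(Z)={5,6,7}: no change
Constraint 3 (V != U) on D(V)={2,3,4} D(U)={2,3,5,7}: no change
Constraint 4 (V < U) on D(V)={2,3,4} D(U)={2,3,5,7}: U {2,3,5,7}->{3,5,7}
So after all 4 constraints: D(V) = {2,3,4}

Answer: {2,3,4}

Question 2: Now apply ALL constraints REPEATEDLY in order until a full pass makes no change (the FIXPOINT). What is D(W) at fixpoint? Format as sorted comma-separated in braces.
Answer: {3}

Derivation:
pass 0 (initial): D(W)={3,6,7}
pass 1: U {2,3,5,7}->{3,5,7}; V {2,3,4,5,6,7}->{2,3,4}; W {3,6,7}->{3}; Z {2,4,5,6,7}->{5,6,7}
pass 2: no change
Fixpoint after 2 passes: D(W) = {3}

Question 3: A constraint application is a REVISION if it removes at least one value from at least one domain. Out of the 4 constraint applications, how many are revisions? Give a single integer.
Constraint 1 (V + W = Z) on D(V)={2,3,4,5,6,7} D(W)={3,6,7} D(Z)={2,4,5,6,7}: V {2,3,4,5,6,7}->{2,3,4}; W {3,6,7}->{3}; Z {2,4,5,6,7}->{5,6,7} => REVISION
Constraint 2 (V < Z) on D(V)={2,3,4} D(Z)={5,6,7}: no change => not a revision
Constraint 3 (V != U) on D(V)={2,3,4} D(U)={2,3,5,7}: no change => not a revision
Constraint 4 (V < U) on D(V)={2,3,4} D(U)={2,3,5,7}: U {2,3,5,7}->{3,5,7} => REVISION
Total revisions = 2

Answer: 2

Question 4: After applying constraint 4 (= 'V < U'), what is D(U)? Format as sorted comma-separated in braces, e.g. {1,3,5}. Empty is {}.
Answer: {3,5,7}

Derivation:
Constraint 1 (V + W = Z) on D(V)={2,3,4,5,6,7} D(W)={3,6,7} D(Z)={2,4,5,6,7}: V {2,3,4,5,6,7}->{2,3,4}; W {3,6,7}->{3}; Z {2,4,5,6,7}->{5,6,7}
Constraint 2 (V < Z) on D(V)={2,3,4} D(Z)={5,6,7}: no change
Constraint 3 (V != U) on D(V)={2,3,4} D(U)={2,3,5,7}: no change
Constraint 4 (V < U) on D(V)={2,3,4} D(U)={2,3,5,7}: U {2,3,5,7}->{3,5,7}
So after constraint 4: D(U) = {3,5,7}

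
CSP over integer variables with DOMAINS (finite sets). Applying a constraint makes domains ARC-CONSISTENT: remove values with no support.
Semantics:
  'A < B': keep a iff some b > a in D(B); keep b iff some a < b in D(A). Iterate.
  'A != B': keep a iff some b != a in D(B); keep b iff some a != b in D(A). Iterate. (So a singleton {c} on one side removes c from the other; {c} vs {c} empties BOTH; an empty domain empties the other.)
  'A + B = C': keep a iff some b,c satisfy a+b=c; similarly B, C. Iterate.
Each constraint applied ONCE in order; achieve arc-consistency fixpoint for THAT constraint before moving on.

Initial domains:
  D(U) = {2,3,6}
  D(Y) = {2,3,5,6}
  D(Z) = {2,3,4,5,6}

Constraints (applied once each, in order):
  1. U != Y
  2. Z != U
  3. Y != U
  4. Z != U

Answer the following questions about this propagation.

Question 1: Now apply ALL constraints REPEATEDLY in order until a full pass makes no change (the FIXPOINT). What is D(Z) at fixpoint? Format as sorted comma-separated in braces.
Answer: {2,3,4,5,6}

Derivation:
pass 0 (initial): D(Z)={2,3,4,5,6}
pass 1: no change
Fixpoint after 1 passes: D(Z) = {2,3,4,5,6}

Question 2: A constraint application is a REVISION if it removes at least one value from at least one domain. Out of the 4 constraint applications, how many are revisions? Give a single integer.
Constraint 1 (U != Y) on D(U)={2,3,6} D(Y)={2,3,5,6}: no change => not a revision
Constraint 2 (Z != U) on D(Z)={2,3,4,5,6} D(U)={2,3,6}: no change => not a revision
Constraint 3 (Y != U) on D(Y)={2,3,5,6} D(U)={2,3,6}: no change => not a revision
Constraint 4 (Z != U) on D(Z)={2,3,4,5,6} D(U)={2,3,6}: no change => not a revision
Total revisions = 0

Answer: 0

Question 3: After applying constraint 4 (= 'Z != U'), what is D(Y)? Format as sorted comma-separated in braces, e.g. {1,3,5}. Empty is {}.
Constraint 1 (U != Y) on D(U)={2,3,6} D(Y)={2,3,5,6}: no change
Constraint 2 (Z != U) on D(Z)={2,3,4,5,6} D(U)={2,3,6}: no change
Constraint 3 (Y != U) on D(Y)={2,3,5,6} D(U)={2,3,6}: no change
Constraint 4 (Z != U) on D(Z)={2,3,4,5,6} D(U)={2,3,6}: no change
So after constraint 4: D(Y) = {2,3,5,6}

Answer: {2,3,5,6}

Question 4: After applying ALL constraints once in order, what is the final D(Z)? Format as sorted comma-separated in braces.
Constraint 1 (U != Y) on D(U)={2,3,6} D(Y)={2,3,5,6}: no change
Constraint 2 (Z != U) on D(Z)={2,3,4,5,6} D(U)={2,3,6}: no change
Constraint 3 (Y != U) on D(Y)={2,3,5,6} D(U)={2,3,6}: no change
Constraint 4 (Z != U) on D(Z)={2,3,4,5,6} D(U)={2,3,6}: no change
So after all 4 constraints: D(Z) = {2,3,4,5,6}

Answer: {2,3,4,5,6}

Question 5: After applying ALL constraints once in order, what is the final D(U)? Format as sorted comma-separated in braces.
Answer: {2,3,6}

Derivation:
Constraint 1 (U != Y) on D(U)={2,3,6} D(Y)={2,3,5,6}: no change
Constraint 2 (Z != U) on D(Z)={2,3,4,5,6} D(U)={2,3,6}: no change
Constraint 3 (Y != U) on D(Y)={2,3,5,6} D(U)={2,3,6}: no change
Constraint 4 (Z != U) on D(Z)={2,3,4,5,6} D(U)={2,3,6}: no change
So after all 4 constraints: D(U) = {2,3,6}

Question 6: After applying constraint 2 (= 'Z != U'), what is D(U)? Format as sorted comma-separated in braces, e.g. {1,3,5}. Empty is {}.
Constraint 1 (U != Y) on D(U)={2,3,6} D(Y)={2,3,5,6}: no change
Constraint 2 (Z != U) on D(Z)={2,3,4,5,6} D(U)={2,3,6}: no change
So after constraint 2: D(U) = {2,3,6}

Answer: {2,3,6}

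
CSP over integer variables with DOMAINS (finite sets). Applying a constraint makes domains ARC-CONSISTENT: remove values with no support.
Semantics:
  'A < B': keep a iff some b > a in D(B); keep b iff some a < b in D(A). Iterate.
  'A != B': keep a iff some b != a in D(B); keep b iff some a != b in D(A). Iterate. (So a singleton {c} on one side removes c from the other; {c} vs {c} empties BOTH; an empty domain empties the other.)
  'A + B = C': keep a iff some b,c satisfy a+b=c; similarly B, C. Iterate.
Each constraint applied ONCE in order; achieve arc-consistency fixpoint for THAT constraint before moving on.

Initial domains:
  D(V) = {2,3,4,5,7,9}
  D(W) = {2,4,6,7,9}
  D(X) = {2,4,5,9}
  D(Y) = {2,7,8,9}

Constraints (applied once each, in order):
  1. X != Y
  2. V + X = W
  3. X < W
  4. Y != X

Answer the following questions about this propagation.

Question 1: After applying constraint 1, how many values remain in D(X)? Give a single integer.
Constraint 1 (X != Y) on D(X)={2,4,5,9} D(Y)={2,7,8,9}: no change
So after constraint 1: D(X)={2,4,5,9}, size = 4

Answer: 4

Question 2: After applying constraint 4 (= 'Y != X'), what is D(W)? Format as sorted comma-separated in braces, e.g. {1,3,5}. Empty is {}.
Answer: {4,6,7,9}

Derivation:
Constraint 1 (X != Y) on D(X)={2,4,5,9} D(Y)={2,7,8,9}: no change
Constraint 2 (V + X = W) on D(V)={2,3,4,5,7,9} D(X)={2,4,5,9} D(W)={2,4,6,7,9}: V {2,3,4,5,7,9}->{2,3,4,5,7}; X {2,4,5,9}->{2,4,5}; W {2,4,6,7,9}->{4,6,7,9}
Constraint 3 (X < W) on D(X)={2,4,5} D(W)={4,6,7,9}: no change
Constraint 4 (Y != X) on D(Y)={2,7,8,9} D(X)={2,4,5}: no change
So after constraint 4: D(W) = {4,6,7,9}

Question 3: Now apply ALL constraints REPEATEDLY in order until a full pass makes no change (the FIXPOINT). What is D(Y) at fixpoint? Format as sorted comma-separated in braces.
Answer: {2,7,8,9}

Derivation:
pass 0 (initial): D(Y)={2,7,8,9}
pass 1: V {2,3,4,5,7,9}->{2,3,4,5,7}; W {2,4,6,7,9}->{4,6,7,9}; X {2,4,5,9}->{2,4,5}
pass 2: no change
Fixpoint after 2 passes: D(Y) = {2,7,8,9}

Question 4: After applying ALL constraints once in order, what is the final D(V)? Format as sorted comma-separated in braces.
Constraint 1 (X != Y) on D(X)={2,4,5,9} D(Y)={2,7,8,9}: no change
Constraint 2 (V + X = W) on D(V)={2,3,4,5,7,9} D(X)={2,4,5,9} D(W)={2,4,6,7,9}: V {2,3,4,5,7,9}->{2,3,4,5,7}; X {2,4,5,9}->{2,4,5}; W {2,4,6,7,9}->{4,6,7,9}
Constraint 3 (X < W) on D(X)={2,4,5} D(W)={4,6,7,9}: no change
Constraint 4 (Y != X) on D(Y)={2,7,8,9} D(X)={2,4,5}: no change
So after all 4 constraints: D(V) = {2,3,4,5,7}

Answer: {2,3,4,5,7}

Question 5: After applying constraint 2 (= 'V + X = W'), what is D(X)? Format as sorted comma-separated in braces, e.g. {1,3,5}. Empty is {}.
Answer: {2,4,5}

Derivation:
Constraint 1 (X != Y) on D(X)={2,4,5,9} D(Y)={2,7,8,9}: no change
Constraint 2 (V + X = W) on D(V)={2,3,4,5,7,9} D(X)={2,4,5,9} D(W)={2,4,6,7,9}: V {2,3,4,5,7,9}->{2,3,4,5,7}; X {2,4,5,9}->{2,4,5}; W {2,4,6,7,9}->{4,6,7,9}
So after constraint 2: D(X) = {2,4,5}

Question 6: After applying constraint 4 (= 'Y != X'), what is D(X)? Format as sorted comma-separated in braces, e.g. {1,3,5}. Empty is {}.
Constraint 1 (X != Y) on D(X)={2,4,5,9} D(Y)={2,7,8,9}: no change
Constraint 2 (V + X = W) on D(V)={2,3,4,5,7,9} D(X)={2,4,5,9} D(W)={2,4,6,7,9}: V {2,3,4,5,7,9}->{2,3,4,5,7}; X {2,4,5,9}->{2,4,5}; W {2,4,6,7,9}->{4,6,7,9}
Constraint 3 (X < W) on D(X)={2,4,5} D(W)={4,6,7,9}: no change
Constraint 4 (Y != X) on D(Y)={2,7,8,9} D(X)={2,4,5}: no change
So after constraint 4: D(X) = {2,4,5}

Answer: {2,4,5}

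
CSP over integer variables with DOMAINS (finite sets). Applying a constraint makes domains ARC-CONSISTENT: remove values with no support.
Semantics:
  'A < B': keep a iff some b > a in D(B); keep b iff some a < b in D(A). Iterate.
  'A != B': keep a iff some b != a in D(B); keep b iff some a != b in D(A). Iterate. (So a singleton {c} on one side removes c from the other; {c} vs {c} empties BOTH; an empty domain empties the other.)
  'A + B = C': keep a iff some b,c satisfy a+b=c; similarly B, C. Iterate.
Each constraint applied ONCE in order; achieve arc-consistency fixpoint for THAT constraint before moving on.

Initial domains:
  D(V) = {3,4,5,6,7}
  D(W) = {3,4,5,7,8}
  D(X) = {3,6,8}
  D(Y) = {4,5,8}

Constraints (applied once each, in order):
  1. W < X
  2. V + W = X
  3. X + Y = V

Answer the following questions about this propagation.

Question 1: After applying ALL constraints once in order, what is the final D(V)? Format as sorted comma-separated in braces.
Constraint 1 (W < X) on D(W)={3,4,5,7,8} D(X)={3,6,8}: W {3,4,5,7,8}->{3,4,5,7}; X {3,6,8}->{6,8}
Constraint 2 (V + W = X) on D(V)={3,4,5,6,7} D(W)={3,4,5,7} D(X)={6,8}: V {3,4,5,6,7}->{3,4,5}; W {3,4,5,7}->{3,4,5}
Constraint 3 (X + Y = V) on D(X)={6,8} D(Y)={4,5,8} D(V)={3,4,5}: X {6,8}->{}; Y {4,5,8}->{}; V {3,4,5}->{}
So after all 3 constraints: D(V) = {}

Answer: {}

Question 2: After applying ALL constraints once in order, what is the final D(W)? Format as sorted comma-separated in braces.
Constraint 1 (W < X) on D(W)={3,4,5,7,8} D(X)={3,6,8}: W {3,4,5,7,8}->{3,4,5,7}; X {3,6,8}->{6,8}
Constraint 2 (V + W = X) on D(V)={3,4,5,6,7} D(W)={3,4,5,7} D(X)={6,8}: V {3,4,5,6,7}->{3,4,5}; W {3,4,5,7}->{3,4,5}
Constraint 3 (X + Y = V) on D(X)={6,8} D(Y)={4,5,8} D(V)={3,4,5}: X {6,8}->{}; Y {4,5,8}->{}; V {3,4,5}->{}
So after all 3 constraints: D(W) = {3,4,5}

Answer: {3,4,5}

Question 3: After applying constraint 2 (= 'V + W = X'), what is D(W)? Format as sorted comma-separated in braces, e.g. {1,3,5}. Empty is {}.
Answer: {3,4,5}

Derivation:
Constraint 1 (W < X) on D(W)={3,4,5,7,8} D(X)={3,6,8}: W {3,4,5,7,8}->{3,4,5,7}; X {3,6,8}->{6,8}
Constraint 2 (V + W = X) on D(V)={3,4,5,6,7} D(W)={3,4,5,7} D(X)={6,8}: V {3,4,5,6,7}->{3,4,5}; W {3,4,5,7}->{3,4,5}
So after constraint 2: D(W) = {3,4,5}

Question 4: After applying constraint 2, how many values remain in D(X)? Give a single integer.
Constraint 1 (W < X) on D(W)={3,4,5,7,8} D(X)={3,6,8}: W {3,4,5,7,8}->{3,4,5,7}; X {3,6,8}->{6,8}
Constraint 2 (V + W = X) on D(V)={3,4,5,6,7} D(W)={3,4,5,7} D(X)={6,8}: V {3,4,5,6,7}->{3,4,5}; W {3,4,5,7}->{3,4,5}
So after constraint 2: D(X)={6,8}, size = 2

Answer: 2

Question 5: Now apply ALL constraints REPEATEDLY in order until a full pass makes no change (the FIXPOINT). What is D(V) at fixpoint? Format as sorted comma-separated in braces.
Answer: {}

Derivation:
pass 0 (initial): D(V)={3,4,5,6,7}
pass 1: V {3,4,5,6,7}->{}; W {3,4,5,7,8}->{3,4,5}; X {3,6,8}->{}; Y {4,5,8}->{}
pass 2: W {3,4,5}->{}
pass 3: no change
Fixpoint after 3 passes: D(V) = {}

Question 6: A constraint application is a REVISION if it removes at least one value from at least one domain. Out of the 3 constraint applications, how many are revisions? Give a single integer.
Answer: 3

Derivation:
Constraint 1 (W < X) on D(W)={3,4,5,7,8} D(X)={3,6,8}: W {3,4,5,7,8}->{3,4,5,7}; X {3,6,8}->{6,8} => REVISION
Constraint 2 (V + W = X) on D(V)={3,4,5,6,7} D(W)={3,4,5,7} D(X)={6,8}: V {3,4,5,6,7}->{3,4,5}; W {3,4,5,7}->{3,4,5} => REVISION
Constraint 3 (X + Y = V) on D(X)={6,8} D(Y)={4,5,8} D(V)={3,4,5}: X {6,8}->{}; Y {4,5,8}->{}; V {3,4,5}->{} => REVISION
Total revisions = 3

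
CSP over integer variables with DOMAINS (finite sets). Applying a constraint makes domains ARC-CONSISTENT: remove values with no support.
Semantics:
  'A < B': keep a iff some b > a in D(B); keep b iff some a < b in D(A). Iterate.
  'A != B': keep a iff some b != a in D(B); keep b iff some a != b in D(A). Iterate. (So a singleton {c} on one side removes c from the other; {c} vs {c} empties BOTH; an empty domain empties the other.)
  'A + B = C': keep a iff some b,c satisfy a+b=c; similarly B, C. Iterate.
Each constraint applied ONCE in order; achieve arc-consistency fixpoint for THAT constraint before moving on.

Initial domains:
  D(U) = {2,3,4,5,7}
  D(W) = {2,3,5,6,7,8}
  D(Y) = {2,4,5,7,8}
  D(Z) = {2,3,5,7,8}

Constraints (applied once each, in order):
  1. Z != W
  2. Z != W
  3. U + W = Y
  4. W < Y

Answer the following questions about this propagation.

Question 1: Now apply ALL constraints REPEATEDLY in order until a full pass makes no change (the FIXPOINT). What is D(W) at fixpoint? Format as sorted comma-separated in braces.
Answer: {2,3,5,6}

Derivation:
pass 0 (initial): D(W)={2,3,5,6,7,8}
pass 1: U {2,3,4,5,7}->{2,3,4,5}; W {2,3,5,6,7,8}->{2,3,5,6}; Y {2,4,5,7,8}->{4,5,7,8}
pass 2: no change
Fixpoint after 2 passes: D(W) = {2,3,5,6}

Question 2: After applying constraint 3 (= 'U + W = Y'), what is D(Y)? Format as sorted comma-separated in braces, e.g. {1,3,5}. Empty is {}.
Constraint 1 (Z != W) on D(Z)={2,3,5,7,8} D(W)={2,3,5,6,7,8}: no change
Constraint 2 (Z != W) on D(Z)={2,3,5,7,8} D(W)={2,3,5,6,7,8}: no change
Constraint 3 (U + W = Y) on D(U)={2,3,4,5,7} D(W)={2,3,5,6,7,8} D(Y)={2,4,5,7,8}: U {2,3,4,5,7}->{2,3,4,5}; W {2,3,5,6,7,8}->{2,3,5,6}; Y {2,4,5,7,8}->{4,5,7,8}
So after constraint 3: D(Y) = {4,5,7,8}

Answer: {4,5,7,8}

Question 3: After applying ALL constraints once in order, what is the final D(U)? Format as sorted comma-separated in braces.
Constraint 1 (Z != W) on D(Z)={2,3,5,7,8} D(W)={2,3,5,6,7,8}: no change
Constraint 2 (Z != W) on D(Z)={2,3,5,7,8} D(W)={2,3,5,6,7,8}: no change
Constraint 3 (U + W = Y) on D(U)={2,3,4,5,7} D(W)={2,3,5,6,7,8} D(Y)={2,4,5,7,8}: U {2,3,4,5,7}->{2,3,4,5}; W {2,3,5,6,7,8}->{2,3,5,6}; Y {2,4,5,7,8}->{4,5,7,8}
Constraint 4 (W < Y) on D(W)={2,3,5,6} D(Y)={4,5,7,8}: no change
So after all 4 constraints: D(U) = {2,3,4,5}

Answer: {2,3,4,5}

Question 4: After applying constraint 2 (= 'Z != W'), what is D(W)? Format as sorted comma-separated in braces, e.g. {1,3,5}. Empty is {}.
Answer: {2,3,5,6,7,8}

Derivation:
Constraint 1 (Z != W) on D(Z)={2,3,5,7,8} D(W)={2,3,5,6,7,8}: no change
Constraint 2 (Z != W) on D(Z)={2,3,5,7,8} D(W)={2,3,5,6,7,8}: no change
So after constraint 2: D(W) = {2,3,5,6,7,8}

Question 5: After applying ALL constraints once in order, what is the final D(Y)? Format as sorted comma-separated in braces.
Constraint 1 (Z != W) on D(Z)={2,3,5,7,8} D(W)={2,3,5,6,7,8}: no change
Constraint 2 (Z != W) on D(Z)={2,3,5,7,8} D(W)={2,3,5,6,7,8}: no change
Constraint 3 (U + W = Y) on D(U)={2,3,4,5,7} D(W)={2,3,5,6,7,8} D(Y)={2,4,5,7,8}: U {2,3,4,5,7}->{2,3,4,5}; W {2,3,5,6,7,8}->{2,3,5,6}; Y {2,4,5,7,8}->{4,5,7,8}
Constraint 4 (W < Y) on D(W)={2,3,5,6} D(Y)={4,5,7,8}: no change
So after all 4 constraints: D(Y) = {4,5,7,8}

Answer: {4,5,7,8}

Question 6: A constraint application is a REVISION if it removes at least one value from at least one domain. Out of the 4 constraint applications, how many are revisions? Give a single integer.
Constraint 1 (Z != W) on D(Z)={2,3,5,7,8} D(W)={2,3,5,6,7,8}: no change => not a revision
Constraint 2 (Z != W) on D(Z)={2,3,5,7,8} D(W)={2,3,5,6,7,8}: no change => not a revision
Constraint 3 (U + W = Y) on D(U)={2,3,4,5,7} D(W)={2,3,5,6,7,8} D(Y)={2,4,5,7,8}: U {2,3,4,5,7}->{2,3,4,5}; W {2,3,5,6,7,8}->{2,3,5,6}; Y {2,4,5,7,8}->{4,5,7,8} => REVISION
Constraint 4 (W < Y) on D(W)={2,3,5,6} D(Y)={4,5,7,8}: no change => not a revision
Total revisions = 1

Answer: 1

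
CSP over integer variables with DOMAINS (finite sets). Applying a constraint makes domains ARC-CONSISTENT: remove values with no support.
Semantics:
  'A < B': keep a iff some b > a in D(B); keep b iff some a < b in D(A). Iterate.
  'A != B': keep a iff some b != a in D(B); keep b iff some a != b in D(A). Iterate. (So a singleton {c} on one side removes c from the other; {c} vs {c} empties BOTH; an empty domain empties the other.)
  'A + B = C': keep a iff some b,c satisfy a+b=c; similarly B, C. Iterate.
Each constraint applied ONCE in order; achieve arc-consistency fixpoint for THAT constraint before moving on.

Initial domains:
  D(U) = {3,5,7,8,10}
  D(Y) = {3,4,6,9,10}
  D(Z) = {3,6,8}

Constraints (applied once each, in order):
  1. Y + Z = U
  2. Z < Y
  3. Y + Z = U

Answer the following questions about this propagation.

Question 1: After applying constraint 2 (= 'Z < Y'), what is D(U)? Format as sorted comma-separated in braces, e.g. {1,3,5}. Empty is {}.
Answer: {7,10}

Derivation:
Constraint 1 (Y + Z = U) on D(Y)={3,4,6,9,10} D(Z)={3,6,8} D(U)={3,5,7,8,10}: Y {3,4,6,9,10}->{4}; Z {3,6,8}->{3,6}; U {3,5,7,8,10}->{7,10}
Constraint 2 (Z < Y) on D(Z)={3,6} D(Y)={4}: Z {3,6}->{3}
So after constraint 2: D(U) = {7,10}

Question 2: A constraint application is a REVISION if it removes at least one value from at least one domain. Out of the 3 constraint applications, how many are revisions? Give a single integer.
Constraint 1 (Y + Z = U) on D(Y)={3,4,6,9,10} D(Z)={3,6,8} D(U)={3,5,7,8,10}: Y {3,4,6,9,10}->{4}; Z {3,6,8}->{3,6}; U {3,5,7,8,10}->{7,10} => REVISION
Constraint 2 (Z < Y) on D(Z)={3,6} D(Y)={4}: Z {3,6}->{3} => REVISION
Constraint 3 (Y + Z = U) on D(Y)={4} D(Z)={3} D(U)={7,10}: U {7,10}->{7} => REVISION
Total revisions = 3

Answer: 3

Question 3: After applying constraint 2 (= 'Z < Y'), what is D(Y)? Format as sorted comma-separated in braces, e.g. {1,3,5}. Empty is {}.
Answer: {4}

Derivation:
Constraint 1 (Y + Z = U) on D(Y)={3,4,6,9,10} D(Z)={3,6,8} D(U)={3,5,7,8,10}: Y {3,4,6,9,10}->{4}; Z {3,6,8}->{3,6}; U {3,5,7,8,10}->{7,10}
Constraint 2 (Z < Y) on D(Z)={3,6} D(Y)={4}: Z {3,6}->{3}
So after constraint 2: D(Y) = {4}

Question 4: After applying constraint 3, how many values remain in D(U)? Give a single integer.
Answer: 1

Derivation:
Constraint 1 (Y + Z = U) on D(Y)={3,4,6,9,10} D(Z)={3,6,8} D(U)={3,5,7,8,10}: Y {3,4,6,9,10}->{4}; Z {3,6,8}->{3,6}; U {3,5,7,8,10}->{7,10}
Constraint 2 (Z < Y) on D(Z)={3,6} D(Y)={4}: Z {3,6}->{3}
Constraint 3 (Y + Z = U) on D(Y)={4} D(Z)={3} D(U)={7,10}: U {7,10}->{7}
So after constraint 3: D(U)={7}, size = 1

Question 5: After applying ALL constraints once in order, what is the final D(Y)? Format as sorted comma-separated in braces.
Answer: {4}

Derivation:
Constraint 1 (Y + Z = U) on D(Y)={3,4,6,9,10} D(Z)={3,6,8} D(U)={3,5,7,8,10}: Y {3,4,6,9,10}->{4}; Z {3,6,8}->{3,6}; U {3,5,7,8,10}->{7,10}
Constraint 2 (Z < Y) on D(Z)={3,6} D(Y)={4}: Z {3,6}->{3}
Constraint 3 (Y + Z = U) on D(Y)={4} D(Z)={3} D(U)={7,10}: U {7,10}->{7}
So after all 3 constraints: D(Y) = {4}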